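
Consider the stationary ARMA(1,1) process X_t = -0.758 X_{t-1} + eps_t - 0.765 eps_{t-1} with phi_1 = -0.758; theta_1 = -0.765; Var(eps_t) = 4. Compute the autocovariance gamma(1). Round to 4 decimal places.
\gamma(1) = -22.6228

Multiply the model equation by X_{t-k} and take expectations. With theta_0 = psi_0 = 1 and psi_j the MA(infinity) weights, this gives
  gamma(k) - sum_i phi_i gamma(k-i) = c_k,
  c_k = sigma^2 * sum_{j=k..q} theta_j psi_{j-k}   (c_k = 0 for k > q),
using gamma(-m) = gamma(m).
psi-weights needed (psi_j = theta_j + sum_i phi_i psi_{j-i}):
  psi_1 = theta_1 + phi_1 = -0.765 + (-0.758) = -1.523
Right-hand sides:
  c_0 = sigma^2 (1 + theta_1 psi_1) = 4 * (1 + (-0.765)(-1.523)) = 4 * 2.165095 = 8.66038
  c_1 = sigma^2 theta_1 = 4 * (-0.765) = -3.06
  c_2 = 0
Equations for k = 0 and k = 1 (AR order 1):
  gamma(0) = phi_1 gamma(1) + c_0
  gamma(1) = phi_1 gamma(0) + c_1
Substituting the second into the first: gamma(0) (1 - phi_1^2) = c_0 + phi_1 c_1, so
  gamma(0) = (c_0 + phi_1 c_1) / (1 - phi_1^2) = (8.66038 + (-0.758)(-3.06)) / (1 - (-0.758)^2) = 10.97986 / 0.425436 = 25.808488.
  gamma(1) = phi_1 gamma(0) + c_1 = (-0.758)(25.808488) + (-3.06) = -22.622834.
Therefore gamma(1) = -22.6228 (to 4 decimal places).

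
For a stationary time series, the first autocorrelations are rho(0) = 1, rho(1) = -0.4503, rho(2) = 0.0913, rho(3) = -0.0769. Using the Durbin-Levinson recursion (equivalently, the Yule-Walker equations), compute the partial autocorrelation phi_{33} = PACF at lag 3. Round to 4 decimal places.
\phi_{33} = -0.1190

The PACF at lag k is phi_{kk}, the last component of the solution
to the Yule-Walker system G_k phi = r_k where
  (G_k)_{ij} = rho(|i - j|), (r_k)_i = rho(i), i,j = 1..k.
Equivalently, Durbin-Levinson gives phi_{kk} iteratively:
  phi_{11} = rho(1)
  phi_{kk} = [rho(k) - sum_{j=1..k-1} phi_{k-1,j} rho(k-j)]
            / [1 - sum_{j=1..k-1} phi_{k-1,j} rho(j)],
  phi_{k,j} = phi_{k-1,j} - phi_{kk} phi_{k-1,k-j},  j = 1..k-1.
Step k = 1:
  phi_11 = rho(1) = -0.4503.
Step k = 2:
  phi_22 = [rho(2) - phi_11 rho(1)] / [1 - phi_11 rho(1)] = [0.0913 - (-0.4503)(-0.4503)] / [1 - (-0.4503)(-0.4503)]
         = -0.11147009 / 0.79722991 = -0.139822.
  Update: phi_21 = phi_11 - phi_22 phi_11 = -0.4503 - (-0.139822)(-0.4503) = -0.513262.
Step k = 3:
  phi_33 = [rho(3) - phi_21 rho(2) - phi_22 rho(1)] / [1 - phi_21 rho(1) - phi_22 rho(2)]
    numerator   = -0.0769 - (-0.513262)(0.0913) - (-0.139822)(-0.4503) = -0.09300094
    denominator = 1 - (-0.513262)(-0.4503) - (-0.139822)(0.0913) = 0.78164397
  phi_33 = -0.09300094 / 0.78164397 = -0.119.
Therefore phi_{33} = -0.1190.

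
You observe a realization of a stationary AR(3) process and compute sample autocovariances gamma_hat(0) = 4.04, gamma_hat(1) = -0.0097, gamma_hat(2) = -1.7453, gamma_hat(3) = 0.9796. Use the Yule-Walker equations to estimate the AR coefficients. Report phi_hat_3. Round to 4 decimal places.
\hat\phi_{3} = 0.2950

The Yule-Walker equations for an AR(p) process read, in matrix form,
  Gamma_p phi = r_p,   with   (Gamma_p)_{ij} = gamma(|i - j|),
                       (r_p)_i = gamma(i),   i,j = 1..p.
Substitute the sample gammas (Toeplitz matrix and right-hand side of size 3):
  Gamma_p = [[4.04, -0.0097, -1.7453], [-0.0097, 4.04, -0.0097], [-1.7453, -0.0097, 4.04]]
  r_p     = [-0.0097, -1.7453, 0.9796]
Written out (R1..R3):
  (R1) 4.04 phi_1 - 0.0097 phi_2 - 1.7453 phi_3 = -0.0097
  (R2) -0.0097 phi_1 + 4.04 phi_2 - 0.0097 phi_3 = -1.7453
  (R3) -1.7453 phi_1 - 0.0097 phi_2 + 4.04 phi_3 = 0.9796
Gaussian elimination:
  R2 <- R2 - (-0.0097/4.04) R1 = R2 - (-0.002401) R1:  4.039977 phi_2 - 0.01389 phi_3 = -1.745323
  R3 <- R3 - (-1.7453/4.04) R1 = R3 - (-0.432005) R1:  -0.01389 phi_2 + 3.286022 phi_3 = 0.97541
  R3 <- R3 - (-0.01389/4.039977) R2 = R3 - (-0.003438) R2:  3.285974 phi_3 = 0.969409
Back-substitution:
  phi_hat_3 = 0.969409 / 3.285974 = 0.295014
  phi_hat_2 = (-1.745323 - (-0.01389)(0.295014)) / 4.039977 = -0.430999
  phi_hat_1 = (-0.0097 - (-0.0097)(-0.430999) - (-1.7453)(0.295014)) / 4.04 = 0.124012
So phi_hat = [0.1240, -0.4310, 0.2950].
Therefore phi_hat_3 = 0.2950.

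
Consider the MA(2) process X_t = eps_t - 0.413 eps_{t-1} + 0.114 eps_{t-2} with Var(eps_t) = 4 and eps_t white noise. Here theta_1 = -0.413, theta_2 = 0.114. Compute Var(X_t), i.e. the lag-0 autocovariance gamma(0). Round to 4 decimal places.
\gamma(0) = 4.7343

For an MA(q) process X_t = eps_t + sum_i theta_i eps_{t-i} with
Var(eps_t) = sigma^2, the variance is
  gamma(0) = sigma^2 * (1 + sum_i theta_i^2).
  sum_i theta_i^2 = (-0.413)^2 + (0.114)^2 = 0.170569 + 0.012996 = 0.183565.
  gamma(0) = 4 * (1 + 0.183565) = 4 * 1.183565 = 4.73426, which rounds to 4.7343.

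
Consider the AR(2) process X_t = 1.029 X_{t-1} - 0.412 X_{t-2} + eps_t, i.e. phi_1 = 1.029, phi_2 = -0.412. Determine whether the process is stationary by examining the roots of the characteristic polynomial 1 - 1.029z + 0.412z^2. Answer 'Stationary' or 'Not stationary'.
\text{Stationary}

The AR(p) characteristic polynomial is P(z) = 1 - 1.029z + 0.412z^2.
Stationarity requires all roots to lie outside the unit circle, i.e. |z| > 1 for every root.
Set 1 + (-1.029) z + (0.412) z^2 = 0, i.e. a z^2 + b z + c = 0 with a = 0.412, b = -1.029, c = 1.
Discriminant D = b^2 - 4ac = (-1.029)^2 - 4*(0.412)*1 = 1.058841 - (1.648) = -0.589159.
D < 0, so the roots are the complex-conjugate pair z = (-b +/- i sqrt(-D)) / (2a) = 1.2488 +/- 0.9315i.
For a conjugate pair |z|^2 = z * conj(z) = (product of roots) = c/a = 1/(0.412) = 2.427184, so |z| = sqrt(2.427184) = 1.5579 for both roots.
Moduli of all roots: 1.5579, 1.5579.
All moduli strictly greater than 1? Yes.
Verdict: Stationary.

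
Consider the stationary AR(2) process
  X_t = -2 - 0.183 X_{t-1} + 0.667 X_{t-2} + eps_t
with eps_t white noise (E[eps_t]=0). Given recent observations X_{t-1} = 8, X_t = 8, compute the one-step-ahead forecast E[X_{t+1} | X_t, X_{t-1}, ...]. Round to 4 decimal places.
E[X_{t+1} \mid \mathcal F_t] = 1.8720

For an AR(p) model X_t = c + sum_i phi_i X_{t-i} + eps_t, the
one-step-ahead conditional mean is
  E[X_{t+1} | X_t, ...] = c + sum_i phi_i X_{t+1-i}.
Substitute known values:
  E[X_{t+1} | ...] = -2 + (-0.183) * (8) + (0.667) * (8)
                   = 1.8720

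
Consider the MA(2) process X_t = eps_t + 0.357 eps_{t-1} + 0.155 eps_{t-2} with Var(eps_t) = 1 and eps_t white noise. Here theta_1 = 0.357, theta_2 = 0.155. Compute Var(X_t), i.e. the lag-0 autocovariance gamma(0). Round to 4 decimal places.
\gamma(0) = 1.1515

For an MA(q) process X_t = eps_t + sum_i theta_i eps_{t-i} with
Var(eps_t) = sigma^2, the variance is
  gamma(0) = sigma^2 * (1 + sum_i theta_i^2).
  sum_i theta_i^2 = (0.357)^2 + (0.155)^2 = 0.127449 + 0.024025 = 0.151474.
  gamma(0) = 1 * (1 + 0.151474) = 1 * 1.151474 = 1.151474, which rounds to 1.1515.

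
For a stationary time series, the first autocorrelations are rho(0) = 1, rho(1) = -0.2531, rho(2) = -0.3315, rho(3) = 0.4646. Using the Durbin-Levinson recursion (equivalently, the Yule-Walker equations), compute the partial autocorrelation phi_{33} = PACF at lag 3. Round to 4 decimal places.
\phi_{33} = 0.3099

The PACF at lag k is phi_{kk}, the last component of the solution
to the Yule-Walker system G_k phi = r_k where
  (G_k)_{ij} = rho(|i - j|), (r_k)_i = rho(i), i,j = 1..k.
Equivalently, Durbin-Levinson gives phi_{kk} iteratively:
  phi_{11} = rho(1)
  phi_{kk} = [rho(k) - sum_{j=1..k-1} phi_{k-1,j} rho(k-j)]
            / [1 - sum_{j=1..k-1} phi_{k-1,j} rho(j)],
  phi_{k,j} = phi_{k-1,j} - phi_{kk} phi_{k-1,k-j},  j = 1..k-1.
Step k = 1:
  phi_11 = rho(1) = -0.2531.
Step k = 2:
  phi_22 = [rho(2) - phi_11 rho(1)] / [1 - phi_11 rho(1)] = [-0.3315 - (-0.2531)(-0.2531)] / [1 - (-0.2531)(-0.2531)]
         = -0.39555961 / 0.93594039 = -0.422633.
  Update: phi_21 = phi_11 - phi_22 phi_11 = -0.2531 - (-0.422633)(-0.2531) = -0.360068.
Step k = 3:
  phi_33 = [rho(3) - phi_21 rho(2) - phi_22 rho(1)] / [1 - phi_21 rho(1) - phi_22 rho(2)]
    numerator   = 0.4646 - (-0.360068)(-0.3315) - (-0.422633)(-0.2531) = 0.2382688
    denominator = 1 - (-0.360068)(-0.2531) - (-0.422633)(-0.3315) = 0.76876371
  phi_33 = 0.2382688 / 0.76876371 = 0.3099.
Therefore phi_{33} = 0.3099.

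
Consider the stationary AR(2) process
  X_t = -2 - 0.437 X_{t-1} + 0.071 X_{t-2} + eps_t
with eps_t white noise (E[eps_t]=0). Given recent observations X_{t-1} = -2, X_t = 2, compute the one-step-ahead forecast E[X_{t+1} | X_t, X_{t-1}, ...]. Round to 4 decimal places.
E[X_{t+1} \mid \mathcal F_t] = -3.0160

For an AR(p) model X_t = c + sum_i phi_i X_{t-i} + eps_t, the
one-step-ahead conditional mean is
  E[X_{t+1} | X_t, ...] = c + sum_i phi_i X_{t+1-i}.
Substitute known values:
  E[X_{t+1} | ...] = -2 + (-0.437) * (2) + (0.071) * (-2)
                   = -3.0160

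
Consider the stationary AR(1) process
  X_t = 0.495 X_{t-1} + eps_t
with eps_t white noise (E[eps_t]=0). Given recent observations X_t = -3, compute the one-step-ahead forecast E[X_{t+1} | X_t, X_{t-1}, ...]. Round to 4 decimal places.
E[X_{t+1} \mid \mathcal F_t] = -1.4850

For an AR(p) model X_t = c + sum_i phi_i X_{t-i} + eps_t, the
one-step-ahead conditional mean is
  E[X_{t+1} | X_t, ...] = c + sum_i phi_i X_{t+1-i}.
Substitute known values:
  E[X_{t+1} | ...] = (0.495) * (-3)
                   = -1.4850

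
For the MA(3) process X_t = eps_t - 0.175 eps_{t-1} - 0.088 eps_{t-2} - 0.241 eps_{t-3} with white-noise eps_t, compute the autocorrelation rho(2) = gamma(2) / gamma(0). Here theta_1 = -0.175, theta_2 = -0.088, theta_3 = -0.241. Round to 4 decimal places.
\rho(2) = -0.0418

For an MA(q) process with theta_0 = 1, the autocovariance is
  gamma(k) = sigma^2 * sum_{i=0..q-k} theta_i * theta_{i+k},
and rho(k) = gamma(k) / gamma(0). Sigma^2 cancels.
  numerator   = (1)*(-0.088) + (-0.175)*(-0.241) = -0.045825.
  denominator = (1)^2 + (-0.175)^2 + (-0.088)^2 + (-0.241)^2 = 1.09645.
  rho(2) = -0.045825 / 1.09645 = -0.0418.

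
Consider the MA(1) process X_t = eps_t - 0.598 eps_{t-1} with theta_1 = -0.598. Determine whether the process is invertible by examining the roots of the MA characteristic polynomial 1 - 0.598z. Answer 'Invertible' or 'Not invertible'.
\text{Invertible}

The MA(q) characteristic polynomial is P(z) = 1 - 0.598z.
Invertibility requires all roots to lie outside the unit circle, i.e. |z| > 1 for every root.
This is linear in z: 1 + (-0.598) z = 0  =>  z = -1/(-0.598) = 1.672241,  |z| = 1.672241.
Moduli of all roots: 1.6722.
All moduli strictly greater than 1? Yes.
Verdict: Invertible.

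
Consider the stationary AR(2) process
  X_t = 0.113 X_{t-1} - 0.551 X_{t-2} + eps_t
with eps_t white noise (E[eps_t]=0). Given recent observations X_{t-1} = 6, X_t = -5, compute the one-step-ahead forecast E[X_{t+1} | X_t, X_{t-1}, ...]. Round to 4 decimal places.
E[X_{t+1} \mid \mathcal F_t] = -3.8710

For an AR(p) model X_t = c + sum_i phi_i X_{t-i} + eps_t, the
one-step-ahead conditional mean is
  E[X_{t+1} | X_t, ...] = c + sum_i phi_i X_{t+1-i}.
Substitute known values:
  E[X_{t+1} | ...] = (0.113) * (-5) + (-0.551) * (6)
                   = -3.8710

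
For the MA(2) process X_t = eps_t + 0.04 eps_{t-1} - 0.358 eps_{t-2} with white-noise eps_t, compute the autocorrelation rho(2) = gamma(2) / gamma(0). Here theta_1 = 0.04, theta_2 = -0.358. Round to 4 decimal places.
\rho(2) = -0.3169

For an MA(q) process with theta_0 = 1, the autocovariance is
  gamma(k) = sigma^2 * sum_{i=0..q-k} theta_i * theta_{i+k},
and rho(k) = gamma(k) / gamma(0). Sigma^2 cancels.
  numerator   = (1)*(-0.358) = -0.358.
  denominator = (1)^2 + (0.04)^2 + (-0.358)^2 = 1.129764.
  rho(2) = -0.358 / 1.129764 = -0.3169.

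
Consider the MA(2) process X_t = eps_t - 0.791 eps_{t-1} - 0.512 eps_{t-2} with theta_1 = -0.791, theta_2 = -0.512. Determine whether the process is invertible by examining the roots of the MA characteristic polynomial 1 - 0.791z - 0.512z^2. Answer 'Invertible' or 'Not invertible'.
\text{Not invertible}

The MA(q) characteristic polynomial is P(z) = 1 - 0.791z - 0.512z^2.
Invertibility requires all roots to lie outside the unit circle, i.e. |z| > 1 for every root.
Set 1 + (-0.791) z + (-0.512) z^2 = 0, i.e. a z^2 + b z + c = 0 with a = -0.512, b = -0.791, c = 1.
Discriminant D = b^2 - 4ac = (-0.791)^2 - 4*(-0.512)*1 = 0.625681 - (-2.048) = 2.673681.
D >= 0, so the roots are real: z = (-b +/- sqrt(D)) / (2a) = (0.791 +/- 1.635139) / (-1.024).
  z_1 = (0.791 + 1.635139) / (-1.024) = -2.3693,   |z_1| = 2.3693.
  z_2 = (0.791 - 1.635139) / (-1.024) = 0.8244,   |z_2| = 0.8244.
Moduli of all roots: 2.3693, 0.8244.
All moduli strictly greater than 1? No.
Verdict: Not invertible.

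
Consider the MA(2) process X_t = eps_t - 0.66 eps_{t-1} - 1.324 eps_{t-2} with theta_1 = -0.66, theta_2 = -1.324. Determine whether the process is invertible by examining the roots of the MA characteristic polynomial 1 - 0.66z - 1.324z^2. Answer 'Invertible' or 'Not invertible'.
\text{Not invertible}

The MA(q) characteristic polynomial is P(z) = 1 - 0.66z - 1.324z^2.
Invertibility requires all roots to lie outside the unit circle, i.e. |z| > 1 for every root.
Set 1 + (-0.66) z + (-1.324) z^2 = 0, i.e. a z^2 + b z + c = 0 with a = -1.324, b = -0.66, c = 1.
Discriminant D = b^2 - 4ac = (-0.66)^2 - 4*(-1.324)*1 = 0.4356 - (-5.296) = 5.7316.
D >= 0, so the roots are real: z = (-b +/- sqrt(D)) / (2a) = (0.66 +/- 2.394076) / (-2.648).
  z_1 = (0.66 + 2.394076) / (-2.648) = -1.1534,   |z_1| = 1.1534.
  z_2 = (0.66 - 2.394076) / (-2.648) = 0.6549,   |z_2| = 0.6549.
Moduli of all roots: 1.1534, 0.6549.
All moduli strictly greater than 1? No.
Verdict: Not invertible.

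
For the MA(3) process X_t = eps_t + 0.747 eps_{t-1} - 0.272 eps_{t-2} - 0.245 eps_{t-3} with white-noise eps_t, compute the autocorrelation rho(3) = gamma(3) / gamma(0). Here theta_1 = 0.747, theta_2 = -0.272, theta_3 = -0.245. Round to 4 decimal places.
\rho(3) = -0.1448

For an MA(q) process with theta_0 = 1, the autocovariance is
  gamma(k) = sigma^2 * sum_{i=0..q-k} theta_i * theta_{i+k},
and rho(k) = gamma(k) / gamma(0). Sigma^2 cancels.
  numerator   = (1)*(-0.245) = -0.245.
  denominator = (1)^2 + (0.747)^2 + (-0.272)^2 + (-0.245)^2 = 1.692018.
  rho(3) = -0.245 / 1.692018 = -0.1448.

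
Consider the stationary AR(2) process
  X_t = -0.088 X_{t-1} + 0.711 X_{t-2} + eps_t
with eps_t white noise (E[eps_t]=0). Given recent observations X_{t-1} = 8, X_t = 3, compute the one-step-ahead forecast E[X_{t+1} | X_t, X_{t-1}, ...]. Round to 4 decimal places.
E[X_{t+1} \mid \mathcal F_t] = 5.4240

For an AR(p) model X_t = c + sum_i phi_i X_{t-i} + eps_t, the
one-step-ahead conditional mean is
  E[X_{t+1} | X_t, ...] = c + sum_i phi_i X_{t+1-i}.
Substitute known values:
  E[X_{t+1} | ...] = (-0.088) * (3) + (0.711) * (8)
                   = 5.4240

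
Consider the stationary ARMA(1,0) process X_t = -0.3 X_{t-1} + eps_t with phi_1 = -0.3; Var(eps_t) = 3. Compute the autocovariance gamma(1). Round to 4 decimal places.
\gamma(1) = -0.9890

Multiply the model equation by X_{t-k} and take expectations. With theta_0 = psi_0 = 1 and psi_j the MA(infinity) weights, this gives
  gamma(k) - sum_i phi_i gamma(k-i) = c_k,
  c_k = sigma^2 * sum_{j=k..q} theta_j psi_{j-k}   (c_k = 0 for k > q),
using gamma(-m) = gamma(m).
Pure AR (q = 0): c_0 = sigma^2 = 3, c_k = 0 for k >= 1.
Equations for k = 0 and k = 1 (AR order 1):
  gamma(0) = phi_1 gamma(1) + c_0
  gamma(1) = phi_1 gamma(0) + c_1
Substituting the second into the first: gamma(0) (1 - phi_1^2) = c_0 + phi_1 c_1, so
  gamma(0) = c_0 / (1 - phi_1^2) = 3 / (1 - (-0.3)^2) = 3 / 0.91 = 3.296703.
  gamma(1) = phi_1 gamma(0) = (-0.3)(3.296703) = -0.989011.
Therefore gamma(1) = -0.9890 (to 4 decimal places).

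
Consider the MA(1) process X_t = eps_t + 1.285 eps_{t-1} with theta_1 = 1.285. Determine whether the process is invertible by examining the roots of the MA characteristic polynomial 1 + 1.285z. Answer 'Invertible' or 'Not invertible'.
\text{Not invertible}

The MA(q) characteristic polynomial is P(z) = 1 + 1.285z.
Invertibility requires all roots to lie outside the unit circle, i.e. |z| > 1 for every root.
This is linear in z: 1 + (1.285) z = 0  =>  z = -1/(1.285) = -0.77821,  |z| = 0.77821.
Moduli of all roots: 0.7782.
All moduli strictly greater than 1? No.
Verdict: Not invertible.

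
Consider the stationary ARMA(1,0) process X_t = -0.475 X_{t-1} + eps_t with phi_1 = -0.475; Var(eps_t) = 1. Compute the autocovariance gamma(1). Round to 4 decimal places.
\gamma(1) = -0.6134

Multiply the model equation by X_{t-k} and take expectations. With theta_0 = psi_0 = 1 and psi_j the MA(infinity) weights, this gives
  gamma(k) - sum_i phi_i gamma(k-i) = c_k,
  c_k = sigma^2 * sum_{j=k..q} theta_j psi_{j-k}   (c_k = 0 for k > q),
using gamma(-m) = gamma(m).
Pure AR (q = 0): c_0 = sigma^2 = 1, c_k = 0 for k >= 1.
Equations for k = 0 and k = 1 (AR order 1):
  gamma(0) = phi_1 gamma(1) + c_0
  gamma(1) = phi_1 gamma(0) + c_1
Substituting the second into the first: gamma(0) (1 - phi_1^2) = c_0 + phi_1 c_1, so
  gamma(0) = c_0 / (1 - phi_1^2) = 1 / (1 - (-0.475)^2) = 1 / 0.774375 = 1.291364.
  gamma(1) = phi_1 gamma(0) = (-0.475)(1.291364) = -0.613398.
Therefore gamma(1) = -0.6134 (to 4 decimal places).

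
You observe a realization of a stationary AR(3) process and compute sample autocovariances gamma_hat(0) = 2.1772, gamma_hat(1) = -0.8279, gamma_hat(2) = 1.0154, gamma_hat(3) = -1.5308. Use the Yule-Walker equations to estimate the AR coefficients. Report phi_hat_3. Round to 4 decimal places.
\hat\phi_{3} = -0.6120

The Yule-Walker equations for an AR(p) process read, in matrix form,
  Gamma_p phi = r_p,   with   (Gamma_p)_{ij} = gamma(|i - j|),
                       (r_p)_i = gamma(i),   i,j = 1..p.
Substitute the sample gammas (Toeplitz matrix and right-hand side of size 3):
  Gamma_p = [[2.1772, -0.8279, 1.0154], [-0.8279, 2.1772, -0.8279], [1.0154, -0.8279, 2.1772]]
  r_p     = [-0.8279, 1.0154, -1.5308]
Written out (R1..R3):
  (R1) 2.1772 phi_1 - 0.8279 phi_2 + 1.0154 phi_3 = -0.8279
  (R2) -0.8279 phi_1 + 2.1772 phi_2 - 0.8279 phi_3 = 1.0154
  (R3) 1.0154 phi_1 - 0.8279 phi_2 + 2.1772 phi_3 = -1.5308
Gaussian elimination:
  R2 <- R2 - (-0.8279/2.1772) R1 = R2 - (-0.380259) R1:  1.862384 phi_2 - 0.441785 phi_3 = 0.700584
  R3 <- R3 - (1.0154/2.1772) R1 = R3 - (0.466379) R1:  -0.441785 phi_2 + 1.703639 phi_3 = -1.144685
  R3 <- R3 - (-0.441785/1.862384) R2 = R3 - (-0.237215) R2:  1.598841 phi_3 = -0.978496
Back-substitution:
  phi_hat_3 = -0.978496 / 1.598841 = -0.612003
  phi_hat_2 = (0.700584 - (-0.441785)(-0.612003)) / 1.862384 = 0.230999
  phi_hat_1 = (-0.8279 - (-0.8279)(0.230999) - (1.0154)(-0.612003)) / 2.1772 = -0.006994
So phi_hat = [-0.0070, 0.2310, -0.6120].
Therefore phi_hat_3 = -0.6120.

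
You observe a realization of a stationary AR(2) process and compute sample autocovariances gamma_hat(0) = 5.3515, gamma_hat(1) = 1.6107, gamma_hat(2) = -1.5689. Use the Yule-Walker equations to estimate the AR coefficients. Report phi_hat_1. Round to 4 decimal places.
\hat\phi_{1} = 0.4280

The Yule-Walker equations for an AR(p) process read, in matrix form,
  Gamma_p phi = r_p,   with   (Gamma_p)_{ij} = gamma(|i - j|),
                       (r_p)_i = gamma(i),   i,j = 1..p.
Substitute the sample gammas (Toeplitz matrix and right-hand side of size 2):
  Gamma_p = [[5.3515, 1.6107], [1.6107, 5.3515]]
  r_p     = [1.6107, -1.5689]
Written out:
  5.3515 phi_1 + 1.6107 phi_2 = 1.6107
  1.6107 phi_1 + 5.3515 phi_2 = -1.5689
Solve by Cramer's rule:
  det = gamma(0)^2 - gamma(1)^2 = (5.3515)^2 - (1.6107)^2 = 28.63855225 - 2.59435449 = 26.04419776
  phi_hat_1 = [gamma(1) gamma(0) - gamma(1) gamma(2)] / det = [(1.6107)(5.3515) - (1.6107)(-1.5689)] / 26.04419776 = 11.14668828 / 26.04419776 = 0.428
  phi_hat_2 = [gamma(0) gamma(2) - gamma(1)^2] / det = [(5.3515)(-1.5689) - (1.6107)^2] / 26.04419776 = -10.99032284 / 26.04419776 = -0.422
So phi_hat = [0.4280, -0.4220].
Therefore phi_hat_1 = 0.4280.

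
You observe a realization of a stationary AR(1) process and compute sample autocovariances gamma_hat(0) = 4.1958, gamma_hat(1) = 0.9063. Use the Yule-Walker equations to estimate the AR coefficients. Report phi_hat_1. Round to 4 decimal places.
\hat\phi_{1} = 0.2160

The Yule-Walker equations for an AR(p) process read, in matrix form,
  Gamma_p phi = r_p,   with   (Gamma_p)_{ij} = gamma(|i - j|),
                       (r_p)_i = gamma(i),   i,j = 1..p.
Substitute the sample gammas (Toeplitz matrix and right-hand side of size 1):
  Gamma_p = [[4.1958]]
  r_p     = [0.9063]
With p = 1 this is the single equation gamma(0) phi_1 = gamma(1):
  phi_hat_1 = gamma(1) / gamma(0) = 0.9063 / 4.1958 = 0.2160.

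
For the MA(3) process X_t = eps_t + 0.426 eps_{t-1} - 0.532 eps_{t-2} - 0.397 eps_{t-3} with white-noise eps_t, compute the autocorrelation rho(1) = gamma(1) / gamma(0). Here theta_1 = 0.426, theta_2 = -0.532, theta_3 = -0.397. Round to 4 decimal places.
\rho(1) = 0.2531

For an MA(q) process with theta_0 = 1, the autocovariance is
  gamma(k) = sigma^2 * sum_{i=0..q-k} theta_i * theta_{i+k},
and rho(k) = gamma(k) / gamma(0). Sigma^2 cancels.
  numerator   = (1)*(0.426) + (0.426)*(-0.532) + (-0.532)*(-0.397) = 0.410572.
  denominator = (1)^2 + (0.426)^2 + (-0.532)^2 + (-0.397)^2 = 1.622109.
  rho(1) = 0.410572 / 1.622109 = 0.2531.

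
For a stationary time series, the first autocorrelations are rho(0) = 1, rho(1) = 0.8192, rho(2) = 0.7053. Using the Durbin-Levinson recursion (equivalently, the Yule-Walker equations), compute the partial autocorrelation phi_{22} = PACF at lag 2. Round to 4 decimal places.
\phi_{22} = 0.1040

The PACF at lag k is phi_{kk}, the last component of the solution
to the Yule-Walker system G_k phi = r_k where
  (G_k)_{ij} = rho(|i - j|), (r_k)_i = rho(i), i,j = 1..k.
Equivalently, Durbin-Levinson gives phi_{kk} iteratively:
  phi_{11} = rho(1)
  phi_{kk} = [rho(k) - sum_{j=1..k-1} phi_{k-1,j} rho(k-j)]
            / [1 - sum_{j=1..k-1} phi_{k-1,j} rho(j)],
  phi_{k,j} = phi_{k-1,j} - phi_{kk} phi_{k-1,k-j},  j = 1..k-1.
Step k = 1:
  phi_11 = rho(1) = 0.8192.
Step k = 2:
  phi_22 = [rho(2) - phi_11 rho(1)] / [1 - phi_11 rho(1)] = [0.7053 - (0.8192)(0.8192)] / [1 - (0.8192)(0.8192)]
         = 0.03421136 / 0.32891136 = 0.104.
Therefore phi_{22} = 0.1040.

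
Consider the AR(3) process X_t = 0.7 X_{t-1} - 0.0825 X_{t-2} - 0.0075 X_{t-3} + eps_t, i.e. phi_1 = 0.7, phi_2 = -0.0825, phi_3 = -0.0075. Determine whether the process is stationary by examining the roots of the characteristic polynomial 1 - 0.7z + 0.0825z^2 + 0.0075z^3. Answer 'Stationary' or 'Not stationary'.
\text{Stationary}

The AR(p) characteristic polynomial is P(z) = 1 - 0.7z + 0.0825z^2 + 0.0075z^3.
Stationarity requires all roots to lie outside the unit circle, i.e. |z| > 1 for every root.
Degree 3: look for a simple real root z0 first, then factor out (1 - z/z0) and solve the remaining quadratic.
Testing z0 = 4: P(4) = 1 + (-0.7)(4) + (0.0825)(4)^2 + (0.0075)(4)^3
  = 1 + (-2.8) + (1.32) + (0.48) = 0.  So z_0 = 4 is a root, |z_0| = 4.
Divide out the factor (1 - 0.25 z) = (1 - z/z0) (since 1/z0 = 0.25):
  P(z) = (1 - 0.25 z)(1 + (-0.45) z + (-0.03) z^2)
  [check: z-coef -0.45 - (0.25) = -0.7; z^2-coef -0.03 - (0.25)(-0.45) = 0.0825; z^3-coef -(0.25)(-0.03) = 0.0075.]
Remaining roots from the quadratic factor 1 + (-0.45) z + (-0.03) z^2:
  Set 1 + (-0.45) z + (-0.03) z^2 = 0, i.e. a z^2 + b z + c = 0 with a = -0.03, b = -0.45, c = 1.
  Discriminant D = b^2 - 4ac = (-0.45)^2 - 4*(-0.03)*1 = 0.2025 - (-0.12) = 0.3225.
  D >= 0, so the roots are real: z = (-b +/- sqrt(D)) / (2a) = (0.45 +/- 0.567891) / (-0.06).
    z_1 = (0.45 + 0.567891) / (-0.06) = -16.9648,   |z_1| = 16.9648.
    z_2 = (0.45 - 0.567891) / (-0.06) = 1.9648,   |z_2| = 1.9648.
Moduli of all roots: 4.0000, 16.9648, 1.9648.
All moduli strictly greater than 1? Yes.
Verdict: Stationary.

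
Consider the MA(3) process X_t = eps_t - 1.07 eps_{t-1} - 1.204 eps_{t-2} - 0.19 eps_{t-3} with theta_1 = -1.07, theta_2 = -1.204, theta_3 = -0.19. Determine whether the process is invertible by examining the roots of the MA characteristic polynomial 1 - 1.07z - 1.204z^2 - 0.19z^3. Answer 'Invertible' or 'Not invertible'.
\text{Not invertible}

The MA(q) characteristic polynomial is P(z) = 1 - 1.07z - 1.204z^2 - 0.19z^3.
Invertibility requires all roots to lie outside the unit circle, i.e. |z| > 1 for every root.
Degree 3: look for a simple real root z0 first, then factor out (1 - z/z0) and solve the remaining quadratic.
Testing z0 = -5: P(-5) = 1 + (-1.07)(-5) + (-1.204)(-5)^2 + (-0.19)(-5)^3
  = 1 + (5.35) + (-30.1) + (23.75) = 0.  So z_0 = -5 is a root, |z_0| = 5.
Divide out the factor (1 + 0.2 z) = (1 - z/z0) (since 1/z0 = -0.2):
  P(z) = (1 + 0.2 z)(1 + (-1.27) z + (-0.95) z^2)
  [check: z-coef -1.27 - (-0.2) = -1.07; z^2-coef -0.95 - (-0.2)(-1.27) = -1.204; z^3-coef -(-0.2)(-0.95) = -0.19.]
Remaining roots from the quadratic factor 1 + (-1.27) z + (-0.95) z^2:
  Set 1 + (-1.27) z + (-0.95) z^2 = 0, i.e. a z^2 + b z + c = 0 with a = -0.95, b = -1.27, c = 1.
  Discriminant D = b^2 - 4ac = (-1.27)^2 - 4*(-0.95)*1 = 1.6129 - (-3.8) = 5.4129.
  D >= 0, so the roots are real: z = (-b +/- sqrt(D)) / (2a) = (1.27 +/- 2.326564) / (-1.9).
    z_1 = (1.27 + 2.326564) / (-1.9) = -1.8929,   |z_1| = 1.8929.
    z_2 = (1.27 - 2.326564) / (-1.9) = 0.5561,   |z_2| = 0.5561.
Moduli of all roots: 5.0000, 1.8929, 0.5561.
All moduli strictly greater than 1? No.
Verdict: Not invertible.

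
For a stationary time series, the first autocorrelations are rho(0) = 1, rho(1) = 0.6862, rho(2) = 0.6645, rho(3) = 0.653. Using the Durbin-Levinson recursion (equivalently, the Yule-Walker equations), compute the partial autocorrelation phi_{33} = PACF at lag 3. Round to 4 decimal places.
\phi_{33} = 0.2461

The PACF at lag k is phi_{kk}, the last component of the solution
to the Yule-Walker system G_k phi = r_k where
  (G_k)_{ij} = rho(|i - j|), (r_k)_i = rho(i), i,j = 1..k.
Equivalently, Durbin-Levinson gives phi_{kk} iteratively:
  phi_{11} = rho(1)
  phi_{kk} = [rho(k) - sum_{j=1..k-1} phi_{k-1,j} rho(k-j)]
            / [1 - sum_{j=1..k-1} phi_{k-1,j} rho(j)],
  phi_{k,j} = phi_{k-1,j} - phi_{kk} phi_{k-1,k-j},  j = 1..k-1.
Step k = 1:
  phi_11 = rho(1) = 0.6862.
Step k = 2:
  phi_22 = [rho(2) - phi_11 rho(1)] / [1 - phi_11 rho(1)] = [0.6645 - (0.6862)(0.6862)] / [1 - (0.6862)(0.6862)]
         = 0.19362956 / 0.52912956 = 0.36594.
  Update: phi_21 = phi_11 - phi_22 phi_11 = 0.6862 - (0.36594)(0.6862) = 0.435092.
Step k = 3:
  phi_33 = [rho(3) - phi_21 rho(2) - phi_22 rho(1)] / [1 - phi_21 rho(1) - phi_22 rho(2)]
    numerator   = 0.653 - (0.435092)(0.6645) - (0.36594)(0.6862) = 0.1127734
    denominator = 1 - (0.435092)(0.6862) - (0.36594)(0.6645) = 0.4582728
  phi_33 = 0.1127734 / 0.4582728 = 0.2461.
Therefore phi_{33} = 0.2461.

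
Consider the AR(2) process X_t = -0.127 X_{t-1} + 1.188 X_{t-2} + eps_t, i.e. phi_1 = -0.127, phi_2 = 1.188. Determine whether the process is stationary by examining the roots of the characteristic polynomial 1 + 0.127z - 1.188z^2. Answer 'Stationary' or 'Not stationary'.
\text{Not stationary}

The AR(p) characteristic polynomial is P(z) = 1 + 0.127z - 1.188z^2.
Stationarity requires all roots to lie outside the unit circle, i.e. |z| > 1 for every root.
Set 1 + (0.127) z + (-1.188) z^2 = 0, i.e. a z^2 + b z + c = 0 with a = -1.188, b = 0.127, c = 1.
Discriminant D = b^2 - 4ac = (0.127)^2 - 4*(-1.188)*1 = 0.016129 - (-4.752) = 4.768129.
D >= 0, so the roots are real: z = (-b +/- sqrt(D)) / (2a) = (-0.127 +/- 2.183605) / (-2.376).
  z_1 = (-0.127 + 2.183605) / (-2.376) = -0.8656,   |z_1| = 0.8656.
  z_2 = (-0.127 - 2.183605) / (-2.376) = 0.9725,   |z_2| = 0.9725.
Moduli of all roots: 0.8656, 0.9725.
All moduli strictly greater than 1? No.
Verdict: Not stationary.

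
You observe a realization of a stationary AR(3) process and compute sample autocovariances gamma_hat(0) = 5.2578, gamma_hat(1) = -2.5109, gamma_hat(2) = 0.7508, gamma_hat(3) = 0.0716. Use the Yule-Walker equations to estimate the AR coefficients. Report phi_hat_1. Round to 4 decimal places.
\hat\phi_{1} = -0.5250

The Yule-Walker equations for an AR(p) process read, in matrix form,
  Gamma_p phi = r_p,   with   (Gamma_p)_{ij} = gamma(|i - j|),
                       (r_p)_i = gamma(i),   i,j = 1..p.
Substitute the sample gammas (Toeplitz matrix and right-hand side of size 3):
  Gamma_p = [[5.2578, -2.5109, 0.7508], [-2.5109, 5.2578, -2.5109], [0.7508, -2.5109, 5.2578]]
  r_p     = [-2.5109, 0.7508, 0.0716]
Written out (R1..R3):
  (R1) 5.2578 phi_1 - 2.5109 phi_2 + 0.7508 phi_3 = -2.5109
  (R2) -2.5109 phi_1 + 5.2578 phi_2 - 2.5109 phi_3 = 0.7508
  (R3) 0.7508 phi_1 - 2.5109 phi_2 + 5.2578 phi_3 = 0.0716
Gaussian elimination:
  R2 <- R2 - (-2.5109/5.2578) R1 = R2 - (-0.477557) R1:  4.058702 phi_2 - 2.15235 phi_3 = -0.448298
  R3 <- R3 - (0.7508/5.2578) R1 = R3 - (0.142797) R1:  -2.15235 phi_2 + 5.150588 phi_3 = 0.43015
  R3 <- R3 - (-2.15235/4.058702) R2 = R3 - (-0.530305) R2:  4.009186 phi_3 = 0.192415
Back-substitution:
  phi_hat_3 = 0.192415 / 4.009186 = 0.047994
  phi_hat_2 = (-0.448298 - (-2.15235)(0.047994)) / 4.058702 = -0.085002
  phi_hat_1 = (-2.5109 - (-2.5109)(-0.085002) - (0.7508)(0.047994)) / 5.2578 = -0.525004
So phi_hat = [-0.5250, -0.0850, 0.0480].
Therefore phi_hat_1 = -0.5250.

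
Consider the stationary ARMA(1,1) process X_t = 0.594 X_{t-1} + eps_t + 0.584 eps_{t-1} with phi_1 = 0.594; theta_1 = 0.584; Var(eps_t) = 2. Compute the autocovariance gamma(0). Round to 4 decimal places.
\gamma(0) = 6.2885

Multiply the model equation by X_{t-k} and take expectations. With theta_0 = psi_0 = 1 and psi_j the MA(infinity) weights, this gives
  gamma(k) - sum_i phi_i gamma(k-i) = c_k,
  c_k = sigma^2 * sum_{j=k..q} theta_j psi_{j-k}   (c_k = 0 for k > q),
using gamma(-m) = gamma(m).
psi-weights needed (psi_j = theta_j + sum_i phi_i psi_{j-i}):
  psi_1 = theta_1 + phi_1 = 0.584 + (0.594) = 1.178
Right-hand sides:
  c_0 = sigma^2 (1 + theta_1 psi_1) = 2 * (1 + (0.584)(1.178)) = 2 * 1.687952 = 3.375904
  c_1 = sigma^2 theta_1 = 2 * (0.584) = 1.168
  c_2 = 0
Equations for k = 0 and k = 1 (AR order 1):
  gamma(0) = phi_1 gamma(1) + c_0
  gamma(1) = phi_1 gamma(0) + c_1
Substituting the second into the first: gamma(0) (1 - phi_1^2) = c_0 + phi_1 c_1, so
  gamma(0) = (c_0 + phi_1 c_1) / (1 - phi_1^2) = (3.375904 + (0.594)(1.168)) / (1 - (0.594)^2) = 4.069696 / 0.647164 = 6.288508.
Therefore gamma(0) = 6.2885 (to 4 decimal places).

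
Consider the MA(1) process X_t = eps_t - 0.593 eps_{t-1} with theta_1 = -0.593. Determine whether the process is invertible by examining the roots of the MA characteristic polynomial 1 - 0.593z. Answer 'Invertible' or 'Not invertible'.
\text{Invertible}

The MA(q) characteristic polynomial is P(z) = 1 - 0.593z.
Invertibility requires all roots to lie outside the unit circle, i.e. |z| > 1 for every root.
This is linear in z: 1 + (-0.593) z = 0  =>  z = -1/(-0.593) = 1.686341,  |z| = 1.686341.
Moduli of all roots: 1.6863.
All moduli strictly greater than 1? Yes.
Verdict: Invertible.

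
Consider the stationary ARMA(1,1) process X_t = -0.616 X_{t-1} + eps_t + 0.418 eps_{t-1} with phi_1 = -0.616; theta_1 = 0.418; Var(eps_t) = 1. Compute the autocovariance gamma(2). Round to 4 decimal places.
\gamma(2) = 0.1459

Multiply the model equation by X_{t-k} and take expectations. With theta_0 = psi_0 = 1 and psi_j the MA(infinity) weights, this gives
  gamma(k) - sum_i phi_i gamma(k-i) = c_k,
  c_k = sigma^2 * sum_{j=k..q} theta_j psi_{j-k}   (c_k = 0 for k > q),
using gamma(-m) = gamma(m).
psi-weights needed (psi_j = theta_j + sum_i phi_i psi_{j-i}):
  psi_1 = theta_1 + phi_1 = 0.418 + (-0.616) = -0.198
Right-hand sides:
  c_0 = sigma^2 (1 + theta_1 psi_1) = 1 * (1 + (0.418)(-0.198)) = 1 * 0.917236 = 0.917236
  c_1 = sigma^2 theta_1 = 1 * (0.418) = 0.418
  c_2 = 0
Equations for k = 0 and k = 1 (AR order 1):
  gamma(0) = phi_1 gamma(1) + c_0
  gamma(1) = phi_1 gamma(0) + c_1
Substituting the second into the first: gamma(0) (1 - phi_1^2) = c_0 + phi_1 c_1, so
  gamma(0) = (c_0 + phi_1 c_1) / (1 - phi_1^2) = (0.917236 + (-0.616)(0.418)) / (1 - (-0.616)^2) = 0.659748 / 0.620544 = 1.063177.
  gamma(1) = phi_1 gamma(0) + c_1 = (-0.616)(1.063177) + (0.418) = -0.236917.
For k = 2 (> q): gamma(2) = phi_1 gamma(1) = (-0.616)(-0.236917) = 0.145941.
Therefore gamma(2) = 0.1459 (to 4 decimal places).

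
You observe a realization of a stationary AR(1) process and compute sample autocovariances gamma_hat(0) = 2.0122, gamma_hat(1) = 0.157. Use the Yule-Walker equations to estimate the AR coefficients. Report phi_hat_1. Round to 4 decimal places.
\hat\phi_{1} = 0.0780

The Yule-Walker equations for an AR(p) process read, in matrix form,
  Gamma_p phi = r_p,   with   (Gamma_p)_{ij} = gamma(|i - j|),
                       (r_p)_i = gamma(i),   i,j = 1..p.
Substitute the sample gammas (Toeplitz matrix and right-hand side of size 1):
  Gamma_p = [[2.0122]]
  r_p     = [0.157]
With p = 1 this is the single equation gamma(0) phi_1 = gamma(1):
  phi_hat_1 = gamma(1) / gamma(0) = 0.157 / 2.0122 = 0.0780.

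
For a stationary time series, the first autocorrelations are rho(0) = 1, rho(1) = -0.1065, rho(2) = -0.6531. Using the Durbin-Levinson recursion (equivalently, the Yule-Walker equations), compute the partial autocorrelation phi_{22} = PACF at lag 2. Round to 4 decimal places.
\phi_{22} = -0.6721

The PACF at lag k is phi_{kk}, the last component of the solution
to the Yule-Walker system G_k phi = r_k where
  (G_k)_{ij} = rho(|i - j|), (r_k)_i = rho(i), i,j = 1..k.
Equivalently, Durbin-Levinson gives phi_{kk} iteratively:
  phi_{11} = rho(1)
  phi_{kk} = [rho(k) - sum_{j=1..k-1} phi_{k-1,j} rho(k-j)]
            / [1 - sum_{j=1..k-1} phi_{k-1,j} rho(j)],
  phi_{k,j} = phi_{k-1,j} - phi_{kk} phi_{k-1,k-j},  j = 1..k-1.
Step k = 1:
  phi_11 = rho(1) = -0.1065.
Step k = 2:
  phi_22 = [rho(2) - phi_11 rho(1)] / [1 - phi_11 rho(1)] = [-0.6531 - (-0.1065)(-0.1065)] / [1 - (-0.1065)(-0.1065)]
         = -0.66444225 / 0.98865775 = -0.6721.
Therefore phi_{22} = -0.6721.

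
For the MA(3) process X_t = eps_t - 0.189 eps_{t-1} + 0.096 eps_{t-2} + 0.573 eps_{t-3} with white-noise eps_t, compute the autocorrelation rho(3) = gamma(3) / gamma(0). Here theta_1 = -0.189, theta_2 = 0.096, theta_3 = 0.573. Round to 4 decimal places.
\rho(3) = 0.4173

For an MA(q) process with theta_0 = 1, the autocovariance is
  gamma(k) = sigma^2 * sum_{i=0..q-k} theta_i * theta_{i+k},
and rho(k) = gamma(k) / gamma(0). Sigma^2 cancels.
  numerator   = (1)*(0.573) = 0.573.
  denominator = (1)^2 + (-0.189)^2 + (0.096)^2 + (0.573)^2 = 1.373266.
  rho(3) = 0.573 / 1.373266 = 0.4173.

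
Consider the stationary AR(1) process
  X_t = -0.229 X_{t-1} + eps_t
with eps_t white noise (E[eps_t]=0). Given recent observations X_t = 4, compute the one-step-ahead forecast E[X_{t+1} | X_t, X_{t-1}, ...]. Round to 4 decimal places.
E[X_{t+1} \mid \mathcal F_t] = -0.9160

For an AR(p) model X_t = c + sum_i phi_i X_{t-i} + eps_t, the
one-step-ahead conditional mean is
  E[X_{t+1} | X_t, ...] = c + sum_i phi_i X_{t+1-i}.
Substitute known values:
  E[X_{t+1} | ...] = (-0.229) * (4)
                   = -0.9160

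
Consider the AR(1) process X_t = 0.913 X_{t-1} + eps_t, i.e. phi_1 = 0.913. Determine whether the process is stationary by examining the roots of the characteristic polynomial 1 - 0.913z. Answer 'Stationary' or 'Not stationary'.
\text{Stationary}

The AR(p) characteristic polynomial is P(z) = 1 - 0.913z.
Stationarity requires all roots to lie outside the unit circle, i.e. |z| > 1 for every root.
This is linear in z: 1 + (-0.913) z = 0  =>  z = -1/(-0.913) = 1.09529,  |z| = 1.09529.
Moduli of all roots: 1.0953.
All moduli strictly greater than 1? Yes.
Verdict: Stationary.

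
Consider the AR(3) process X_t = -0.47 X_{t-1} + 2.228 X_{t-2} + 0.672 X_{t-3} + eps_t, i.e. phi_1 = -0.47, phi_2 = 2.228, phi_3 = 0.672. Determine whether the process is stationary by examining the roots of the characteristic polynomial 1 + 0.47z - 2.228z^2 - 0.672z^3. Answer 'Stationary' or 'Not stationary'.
\text{Not stationary}

The AR(p) characteristic polynomial is P(z) = 1 + 0.47z - 2.228z^2 - 0.672z^3.
Stationarity requires all roots to lie outside the unit circle, i.e. |z| > 1 for every root.
Degree 3: look for a simple real root z0 first, then factor out (1 - z/z0) and solve the remaining quadratic.
Testing z0 = -0.625: P(-0.625) = 1 + (0.47)(-0.625) + (-2.228)(-0.625)^2 + (-0.672)(-0.625)^3
  = 1 + (-0.29375) + (-0.870313) + (0.164062) = 0.  So z_0 = -0.625 is a root, |z_0| = 0.625.
Divide out the factor (1 + 1.6 z) = (1 - z/z0) (since 1/z0 = -1.6):
  P(z) = (1 + 1.6 z)(1 + (-1.13) z + (-0.42) z^2)
  [check: z-coef -1.13 - (-1.6) = 0.47; z^2-coef -0.42 - (-1.6)(-1.13) = -2.228; z^3-coef -(-1.6)(-0.42) = -0.672.]
Remaining roots from the quadratic factor 1 + (-1.13) z + (-0.42) z^2:
  Set 1 + (-1.13) z + (-0.42) z^2 = 0, i.e. a z^2 + b z + c = 0 with a = -0.42, b = -1.13, c = 1.
  Discriminant D = b^2 - 4ac = (-1.13)^2 - 4*(-0.42)*1 = 1.2769 - (-1.68) = 2.9569.
  D >= 0, so the roots are real: z = (-b +/- sqrt(D)) / (2a) = (1.13 +/- 1.719564) / (-0.84).
    z_1 = (1.13 + 1.719564) / (-0.84) = -3.3923,   |z_1| = 3.3923.
    z_2 = (1.13 - 1.719564) / (-0.84) = 0.7019,   |z_2| = 0.7019.
Moduli of all roots: 0.6250, 3.3923, 0.7019.
All moduli strictly greater than 1? No.
Verdict: Not stationary.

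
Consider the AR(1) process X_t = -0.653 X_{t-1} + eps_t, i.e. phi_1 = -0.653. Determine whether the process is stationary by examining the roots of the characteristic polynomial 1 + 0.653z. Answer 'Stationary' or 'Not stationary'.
\text{Stationary}

The AR(p) characteristic polynomial is P(z) = 1 + 0.653z.
Stationarity requires all roots to lie outside the unit circle, i.e. |z| > 1 for every root.
This is linear in z: 1 + (0.653) z = 0  =>  z = -1/(0.653) = -1.531394,  |z| = 1.531394.
Moduli of all roots: 1.5314.
All moduli strictly greater than 1? Yes.
Verdict: Stationary.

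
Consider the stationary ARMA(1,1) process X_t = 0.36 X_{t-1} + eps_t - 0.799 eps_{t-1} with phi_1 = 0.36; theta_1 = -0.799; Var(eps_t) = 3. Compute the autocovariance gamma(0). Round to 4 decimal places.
\gamma(0) = 3.6642

Multiply the model equation by X_{t-k} and take expectations. With theta_0 = psi_0 = 1 and psi_j the MA(infinity) weights, this gives
  gamma(k) - sum_i phi_i gamma(k-i) = c_k,
  c_k = sigma^2 * sum_{j=k..q} theta_j psi_{j-k}   (c_k = 0 for k > q),
using gamma(-m) = gamma(m).
psi-weights needed (psi_j = theta_j + sum_i phi_i psi_{j-i}):
  psi_1 = theta_1 + phi_1 = -0.799 + (0.36) = -0.439
Right-hand sides:
  c_0 = sigma^2 (1 + theta_1 psi_1) = 3 * (1 + (-0.799)(-0.439)) = 3 * 1.350761 = 4.052283
  c_1 = sigma^2 theta_1 = 3 * (-0.799) = -2.397
  c_2 = 0
Equations for k = 0 and k = 1 (AR order 1):
  gamma(0) = phi_1 gamma(1) + c_0
  gamma(1) = phi_1 gamma(0) + c_1
Substituting the second into the first: gamma(0) (1 - phi_1^2) = c_0 + phi_1 c_1, so
  gamma(0) = (c_0 + phi_1 c_1) / (1 - phi_1^2) = (4.052283 + (0.36)(-2.397)) / (1 - (0.36)^2) = 3.189363 / 0.8704 = 3.66425.
Therefore gamma(0) = 3.6642 (to 4 decimal places).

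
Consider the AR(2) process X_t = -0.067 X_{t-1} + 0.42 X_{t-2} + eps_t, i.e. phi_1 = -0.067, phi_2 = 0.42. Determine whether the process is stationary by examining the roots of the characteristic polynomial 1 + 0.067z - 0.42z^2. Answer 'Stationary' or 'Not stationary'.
\text{Stationary}

The AR(p) characteristic polynomial is P(z) = 1 + 0.067z - 0.42z^2.
Stationarity requires all roots to lie outside the unit circle, i.e. |z| > 1 for every root.
Set 1 + (0.067) z + (-0.42) z^2 = 0, i.e. a z^2 + b z + c = 0 with a = -0.42, b = 0.067, c = 1.
Discriminant D = b^2 - 4ac = (0.067)^2 - 4*(-0.42)*1 = 0.004489 - (-1.68) = 1.684489.
D >= 0, so the roots are real: z = (-b +/- sqrt(D)) / (2a) = (-0.067 +/- 1.297879) / (-0.84).
  z_1 = (-0.067 + 1.297879) / (-0.84) = -1.4653,   |z_1| = 1.4653.
  z_2 = (-0.067 - 1.297879) / (-0.84) = 1.6249,   |z_2| = 1.6249.
Moduli of all roots: 1.4653, 1.6249.
All moduli strictly greater than 1? Yes.
Verdict: Stationary.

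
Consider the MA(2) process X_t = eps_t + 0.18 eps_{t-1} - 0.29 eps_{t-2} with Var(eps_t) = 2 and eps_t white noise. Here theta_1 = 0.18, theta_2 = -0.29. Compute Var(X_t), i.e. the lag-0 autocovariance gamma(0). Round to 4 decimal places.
\gamma(0) = 2.2330

For an MA(q) process X_t = eps_t + sum_i theta_i eps_{t-i} with
Var(eps_t) = sigma^2, the variance is
  gamma(0) = sigma^2 * (1 + sum_i theta_i^2).
  sum_i theta_i^2 = (0.18)^2 + (-0.29)^2 = 0.0324 + 0.0841 = 0.1165.
  gamma(0) = 2 * (1 + 0.1165) = 2 * 1.1165 = 2.233, which rounds to 2.2330.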